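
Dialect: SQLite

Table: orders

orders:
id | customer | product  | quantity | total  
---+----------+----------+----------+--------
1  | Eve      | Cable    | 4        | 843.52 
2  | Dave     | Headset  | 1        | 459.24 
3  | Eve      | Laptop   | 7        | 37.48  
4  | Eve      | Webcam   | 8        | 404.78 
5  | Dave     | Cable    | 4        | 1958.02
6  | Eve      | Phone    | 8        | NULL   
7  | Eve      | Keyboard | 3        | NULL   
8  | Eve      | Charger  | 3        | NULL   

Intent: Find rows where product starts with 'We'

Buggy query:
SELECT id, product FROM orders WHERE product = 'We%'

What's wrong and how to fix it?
Bug: '=' compares the literal string including the % character; pattern matching needs LIKE

Fix: Replace '=' with LIKE so 'We%' is treated as a pattern

Corrected query:
SELECT id, product FROM orders WHERE product LIKE 'We%'

Result:
id | product
---+--------
4  | Webcam 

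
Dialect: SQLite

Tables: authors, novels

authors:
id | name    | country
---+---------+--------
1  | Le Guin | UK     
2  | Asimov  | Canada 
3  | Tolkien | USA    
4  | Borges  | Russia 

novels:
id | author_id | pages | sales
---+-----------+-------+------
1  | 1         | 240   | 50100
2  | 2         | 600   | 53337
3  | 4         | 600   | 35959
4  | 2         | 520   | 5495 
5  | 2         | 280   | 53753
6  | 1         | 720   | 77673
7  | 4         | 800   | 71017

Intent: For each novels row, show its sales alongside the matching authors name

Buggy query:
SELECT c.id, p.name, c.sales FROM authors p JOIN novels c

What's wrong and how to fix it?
Bug: JOIN with no ON clause produces a cartesian product; every novels row pairs with every authors row

Fix: Specify the join condition linking the foreign key to the parent id

Corrected query:
SELECT c.id, p.name, c.sales FROM authors p JOIN novels c ON c.author_id = p.id

Result:
id | name    | sales
---+---------+------
1  | Le Guin | 50100
2  | Asimov  | 53337
3  | Borges  | 35959
4  | Asimov  | 5495 
5  | Asimov  | 53753
6  | Le Guin | 77673
7  | Borges  | 71017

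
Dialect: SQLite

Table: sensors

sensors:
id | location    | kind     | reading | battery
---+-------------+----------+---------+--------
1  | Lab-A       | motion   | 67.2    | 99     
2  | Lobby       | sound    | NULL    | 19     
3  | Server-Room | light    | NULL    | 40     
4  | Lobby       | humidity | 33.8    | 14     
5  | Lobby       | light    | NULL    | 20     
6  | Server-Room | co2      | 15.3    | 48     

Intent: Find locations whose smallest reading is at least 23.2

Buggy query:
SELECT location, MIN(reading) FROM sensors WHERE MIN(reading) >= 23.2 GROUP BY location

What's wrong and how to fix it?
Bug: MIN() in WHERE is a misuse of aggregate

Fix: Use HAVING for the per-group MIN condition

Corrected query:
SELECT location, MIN(reading) FROM sensors GROUP BY location HAVING MIN(reading) >= 23.2

Result:
location | MIN(reading)
---------+-------------
Lab-A    | 67.2        
Lobby    | 33.8        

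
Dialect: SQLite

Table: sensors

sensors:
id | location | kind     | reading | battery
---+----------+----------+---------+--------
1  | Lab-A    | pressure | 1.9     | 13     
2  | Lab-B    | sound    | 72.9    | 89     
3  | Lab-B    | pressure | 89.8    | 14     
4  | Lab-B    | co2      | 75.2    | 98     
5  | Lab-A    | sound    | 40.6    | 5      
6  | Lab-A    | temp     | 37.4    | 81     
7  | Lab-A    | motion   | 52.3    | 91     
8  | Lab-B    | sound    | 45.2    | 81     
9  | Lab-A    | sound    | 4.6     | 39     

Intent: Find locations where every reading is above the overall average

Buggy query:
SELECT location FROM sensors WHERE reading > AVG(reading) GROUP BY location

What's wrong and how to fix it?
Bug: AVG() is an aggregate; it can't sit directly in WHERE

Fix: Use a subquery for AVG and a HAVING MIN(...) filter so the condition holds for every row in the group

Corrected query:
SELECT location FROM sensors GROUP BY location HAVING MIN(reading) > (SELECT AVG(reading) FROM sensors)

Result:
(no rows)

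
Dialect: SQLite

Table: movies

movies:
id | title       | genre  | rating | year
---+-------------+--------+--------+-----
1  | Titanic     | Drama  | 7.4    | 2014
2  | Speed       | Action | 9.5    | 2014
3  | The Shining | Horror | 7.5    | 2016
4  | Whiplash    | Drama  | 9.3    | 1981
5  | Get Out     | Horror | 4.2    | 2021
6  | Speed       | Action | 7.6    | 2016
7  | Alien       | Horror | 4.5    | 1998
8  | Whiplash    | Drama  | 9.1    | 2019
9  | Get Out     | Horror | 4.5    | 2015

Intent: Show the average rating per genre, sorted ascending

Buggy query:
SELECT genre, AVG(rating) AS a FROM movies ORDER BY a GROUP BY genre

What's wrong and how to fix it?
Bug: GROUP BY must precede ORDER BY

Fix: Reorder: SELECT … FROM … GROUP BY … ORDER BY …

Corrected query:
SELECT genre, AVG(rating) AS a FROM movies GROUP BY genre ORDER BY a

Result:
genre  | a    
-------+------
Horror | 5.175
Action | 8.55 
Drama  | 8.6  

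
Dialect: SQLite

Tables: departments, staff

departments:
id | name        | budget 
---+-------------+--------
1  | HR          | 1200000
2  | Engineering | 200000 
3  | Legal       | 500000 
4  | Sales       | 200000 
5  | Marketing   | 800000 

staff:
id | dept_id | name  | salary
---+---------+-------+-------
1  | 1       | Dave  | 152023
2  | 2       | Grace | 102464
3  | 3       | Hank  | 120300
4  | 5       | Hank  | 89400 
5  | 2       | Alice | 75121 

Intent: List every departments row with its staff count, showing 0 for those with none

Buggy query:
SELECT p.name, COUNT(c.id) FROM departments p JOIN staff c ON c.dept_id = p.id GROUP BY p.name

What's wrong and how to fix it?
Bug: An inner join excludes parents with zero children

Fix: Switch to LEFT JOIN to retain unmatched parent rows

Corrected query:
SELECT p.name, COUNT(c.id) FROM departments p LEFT JOIN staff c ON c.dept_id = p.id GROUP BY p.name

Result:
name        | COUNT(c.id)
------------+------------
Engineering | 2          
HR          | 1          
Legal       | 1          
Marketing   | 1          
Sales       | 0          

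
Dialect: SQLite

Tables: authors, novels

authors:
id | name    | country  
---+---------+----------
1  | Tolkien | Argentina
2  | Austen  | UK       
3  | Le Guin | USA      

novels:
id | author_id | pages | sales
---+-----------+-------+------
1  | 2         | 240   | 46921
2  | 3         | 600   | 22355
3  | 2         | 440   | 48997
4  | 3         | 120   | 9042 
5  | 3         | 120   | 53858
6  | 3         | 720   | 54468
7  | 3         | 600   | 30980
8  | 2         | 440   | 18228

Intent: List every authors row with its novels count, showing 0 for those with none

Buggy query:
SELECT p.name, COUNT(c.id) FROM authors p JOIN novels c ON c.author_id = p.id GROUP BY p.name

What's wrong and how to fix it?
Bug: INNER JOIN drops authors rows that have no matching novels rows

Fix: Use LEFT JOIN so parents without children still appear (COUNT(c.id) gives 0)

Corrected query:
SELECT p.name, COUNT(c.id) FROM authors p LEFT JOIN novels c ON c.author_id = p.id GROUP BY p.name

Result:
name    | COUNT(c.id)
--------+------------
Austen  | 3          
Le Guin | 5          
Tolkien | 0          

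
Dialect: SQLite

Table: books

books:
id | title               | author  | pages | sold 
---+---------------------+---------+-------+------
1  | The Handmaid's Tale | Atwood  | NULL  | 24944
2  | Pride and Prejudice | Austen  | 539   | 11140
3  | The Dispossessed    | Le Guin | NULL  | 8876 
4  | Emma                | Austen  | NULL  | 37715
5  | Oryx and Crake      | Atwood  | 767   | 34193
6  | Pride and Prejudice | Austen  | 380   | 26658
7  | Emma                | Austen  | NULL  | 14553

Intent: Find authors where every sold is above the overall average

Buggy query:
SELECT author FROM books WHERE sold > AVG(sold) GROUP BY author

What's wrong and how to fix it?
Bug: WHERE evaluates per row before aggregation, so AVG() is unavailable

Fix: Compute the overall average in a scalar subquery and compare each group's MIN against it in HAVING

Corrected query:
SELECT author FROM books GROUP BY author HAVING MIN(sold) > (SELECT AVG(sold) FROM books)

Result:
author
------
Atwood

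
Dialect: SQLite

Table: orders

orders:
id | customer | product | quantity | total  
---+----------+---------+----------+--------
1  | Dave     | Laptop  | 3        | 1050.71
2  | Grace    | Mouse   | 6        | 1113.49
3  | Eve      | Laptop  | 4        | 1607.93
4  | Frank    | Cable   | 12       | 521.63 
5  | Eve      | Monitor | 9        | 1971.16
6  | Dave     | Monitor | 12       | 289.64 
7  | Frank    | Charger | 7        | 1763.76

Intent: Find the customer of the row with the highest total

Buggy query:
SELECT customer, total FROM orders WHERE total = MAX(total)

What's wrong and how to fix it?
Bug: WHERE is evaluated per row; an aggregate over the whole table isn't defined there

Fix: Wrap MAX in a scalar subquery so WHERE compares against a single value

Corrected query:
SELECT customer, total FROM orders WHERE total = (SELECT MAX(total) FROM orders)

Result:
customer | total  
---------+--------
Eve      | 1971.16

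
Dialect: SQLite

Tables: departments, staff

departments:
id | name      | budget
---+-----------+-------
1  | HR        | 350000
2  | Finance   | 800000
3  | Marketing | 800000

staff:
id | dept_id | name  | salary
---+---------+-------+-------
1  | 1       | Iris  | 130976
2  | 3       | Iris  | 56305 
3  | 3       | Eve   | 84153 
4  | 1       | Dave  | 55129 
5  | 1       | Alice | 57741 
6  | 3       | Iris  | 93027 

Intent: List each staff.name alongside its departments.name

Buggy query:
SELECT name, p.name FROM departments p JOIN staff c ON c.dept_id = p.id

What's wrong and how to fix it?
Bug: Both tables have a 'name' column; the unqualified reference is ambiguous

Fix: Prefix ambiguous columns with the table alias

Corrected query:
SELECT c.name, p.name FROM departments p JOIN staff c ON c.dept_id = p.id

Result:
name  | name     
------+----------
Iris  | HR       
Iris  | Marketing
Eve   | Marketing
Dave  | HR       
Alice | HR       
Iris  | Marketing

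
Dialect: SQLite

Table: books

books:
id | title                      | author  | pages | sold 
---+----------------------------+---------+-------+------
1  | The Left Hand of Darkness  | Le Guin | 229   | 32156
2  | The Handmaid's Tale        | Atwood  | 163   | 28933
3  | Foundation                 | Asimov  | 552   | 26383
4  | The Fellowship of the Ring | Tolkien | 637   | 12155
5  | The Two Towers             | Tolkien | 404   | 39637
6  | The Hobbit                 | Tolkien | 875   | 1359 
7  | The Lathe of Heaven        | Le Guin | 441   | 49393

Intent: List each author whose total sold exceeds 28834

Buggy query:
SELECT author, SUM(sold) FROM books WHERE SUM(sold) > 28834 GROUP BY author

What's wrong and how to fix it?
Bug: Aggregate functions cannot appear in a WHERE clause

Fix: Use HAVING (which filters groups after aggregation) instead of WHERE

Corrected query:
SELECT author, SUM(sold) FROM books GROUP BY author HAVING SUM(sold) > 28834

Result:
author  | SUM(sold)
--------+----------
Atwood  | 28933    
Le Guin | 81549    
Tolkien | 53151    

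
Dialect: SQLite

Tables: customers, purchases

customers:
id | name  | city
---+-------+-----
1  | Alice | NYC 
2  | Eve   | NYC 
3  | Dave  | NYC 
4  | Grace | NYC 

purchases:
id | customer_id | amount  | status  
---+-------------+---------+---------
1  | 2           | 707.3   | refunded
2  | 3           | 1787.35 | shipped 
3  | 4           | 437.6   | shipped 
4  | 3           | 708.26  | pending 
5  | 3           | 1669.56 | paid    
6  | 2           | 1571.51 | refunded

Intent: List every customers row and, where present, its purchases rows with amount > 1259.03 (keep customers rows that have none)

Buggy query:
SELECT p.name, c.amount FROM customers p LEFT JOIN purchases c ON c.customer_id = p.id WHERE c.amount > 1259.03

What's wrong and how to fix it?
Bug: Filtering c.amount in WHERE discards the NULL rows produced by LEFT JOIN, turning it into an inner join

Fix: Put 'c.amount > 1259.03' in the JOIN's ON clause instead of WHERE

Corrected query:
SELECT p.name, c.amount FROM customers p LEFT JOIN purchases c ON c.customer_id = p.id AND c.amount > 1259.03

Result:
name  | amount 
------+--------
Alice | NULL   
Eve   | 1571.51
Dave  | 1669.56
Dave  | 1787.35
Grace | NULL   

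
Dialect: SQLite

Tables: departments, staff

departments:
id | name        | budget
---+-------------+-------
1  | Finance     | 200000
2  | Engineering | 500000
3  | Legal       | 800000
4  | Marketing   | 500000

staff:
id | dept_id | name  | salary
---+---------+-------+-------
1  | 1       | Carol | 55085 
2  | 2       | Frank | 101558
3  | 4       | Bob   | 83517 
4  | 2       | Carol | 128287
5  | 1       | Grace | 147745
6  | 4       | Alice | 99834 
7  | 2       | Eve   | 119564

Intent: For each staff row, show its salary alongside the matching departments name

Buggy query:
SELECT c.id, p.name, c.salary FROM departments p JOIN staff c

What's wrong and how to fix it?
Bug: Missing join condition: each staff row is matched to all departments rows instead of just its own

Fix: Specify the join condition linking the foreign key to the parent id

Corrected query:
SELECT c.id, p.name, c.salary FROM departments p JOIN staff c ON c.dept_id = p.id

Result:
id | name        | salary
---+-------------+-------
1  | Finance     | 55085 
2  | Engineering | 101558
3  | Marketing   | 83517 
4  | Engineering | 128287
5  | Finance     | 147745
6  | Marketing   | 99834 
7  | Engineering | 119564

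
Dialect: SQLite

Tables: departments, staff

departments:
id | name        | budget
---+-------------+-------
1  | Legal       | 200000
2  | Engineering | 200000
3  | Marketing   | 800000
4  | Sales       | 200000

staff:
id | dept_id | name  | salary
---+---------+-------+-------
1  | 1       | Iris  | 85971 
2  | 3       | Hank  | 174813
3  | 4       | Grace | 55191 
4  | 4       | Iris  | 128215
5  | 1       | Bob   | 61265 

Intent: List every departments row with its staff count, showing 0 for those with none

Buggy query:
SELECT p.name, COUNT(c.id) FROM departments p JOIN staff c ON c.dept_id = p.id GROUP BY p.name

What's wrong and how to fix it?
Bug: An inner join excludes parents with zero children

Fix: Switch to LEFT JOIN to retain unmatched parent rows

Corrected query:
SELECT p.name, COUNT(c.id) FROM departments p LEFT JOIN staff c ON c.dept_id = p.id GROUP BY p.name

Result:
name        | COUNT(c.id)
------------+------------
Engineering | 0          
Legal       | 2          
Marketing   | 1          
Sales       | 2          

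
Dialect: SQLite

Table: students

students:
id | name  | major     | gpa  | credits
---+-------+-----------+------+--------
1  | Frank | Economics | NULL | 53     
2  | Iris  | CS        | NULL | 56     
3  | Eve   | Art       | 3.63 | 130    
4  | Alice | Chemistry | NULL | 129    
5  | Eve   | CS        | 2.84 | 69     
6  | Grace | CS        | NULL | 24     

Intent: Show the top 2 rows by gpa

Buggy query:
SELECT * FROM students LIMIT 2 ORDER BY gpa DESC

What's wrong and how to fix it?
Bug: ORDER BY cannot follow LIMIT; LIMIT is the final clause

Fix: Sort with ORDER BY, then apply LIMIT

Corrected query:
SELECT * FROM students ORDER BY gpa DESC LIMIT 2

Result:
id | name | major | gpa  | credits
---+------+-------+------+--------
3  | Eve  | Art   | 3.63 | 130    
5  | Eve  | CS    | 2.84 | 69     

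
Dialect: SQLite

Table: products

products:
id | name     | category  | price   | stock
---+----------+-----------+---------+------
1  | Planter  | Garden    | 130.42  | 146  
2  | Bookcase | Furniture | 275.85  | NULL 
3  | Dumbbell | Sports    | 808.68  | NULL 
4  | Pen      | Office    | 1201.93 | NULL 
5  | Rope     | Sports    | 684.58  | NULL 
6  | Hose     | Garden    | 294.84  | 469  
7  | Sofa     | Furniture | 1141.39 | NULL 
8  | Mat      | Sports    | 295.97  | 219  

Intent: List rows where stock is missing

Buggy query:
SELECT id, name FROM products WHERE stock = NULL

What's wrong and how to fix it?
Bug: Comparing to NULL with '=' never matches; NULL = NULL is unknown, not true

Fix: Use IS NULL to test for NULL

Corrected query:
SELECT id, name FROM products WHERE stock IS NULL

Result:
id | name    
---+---------
2  | Bookcase
3  | Dumbbell
4  | Pen     
5  | Rope    
7  | Sofa    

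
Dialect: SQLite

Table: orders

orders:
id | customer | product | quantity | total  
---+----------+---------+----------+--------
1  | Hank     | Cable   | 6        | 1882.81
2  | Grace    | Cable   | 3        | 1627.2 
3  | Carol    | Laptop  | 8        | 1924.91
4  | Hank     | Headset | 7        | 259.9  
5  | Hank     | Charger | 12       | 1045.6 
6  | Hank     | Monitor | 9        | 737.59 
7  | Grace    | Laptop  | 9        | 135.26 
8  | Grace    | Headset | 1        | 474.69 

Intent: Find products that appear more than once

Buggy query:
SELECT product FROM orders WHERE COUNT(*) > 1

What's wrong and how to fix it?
Bug: WHERE can't reference COUNT(*); aggregates are computed after WHERE

Fix: GROUP BY product, then filter groups with HAVING COUNT(*) > 1

Corrected query:
SELECT product FROM orders GROUP BY product HAVING COUNT(*) > 1

Result:
product
-------
Cable  
Headset
Laptop 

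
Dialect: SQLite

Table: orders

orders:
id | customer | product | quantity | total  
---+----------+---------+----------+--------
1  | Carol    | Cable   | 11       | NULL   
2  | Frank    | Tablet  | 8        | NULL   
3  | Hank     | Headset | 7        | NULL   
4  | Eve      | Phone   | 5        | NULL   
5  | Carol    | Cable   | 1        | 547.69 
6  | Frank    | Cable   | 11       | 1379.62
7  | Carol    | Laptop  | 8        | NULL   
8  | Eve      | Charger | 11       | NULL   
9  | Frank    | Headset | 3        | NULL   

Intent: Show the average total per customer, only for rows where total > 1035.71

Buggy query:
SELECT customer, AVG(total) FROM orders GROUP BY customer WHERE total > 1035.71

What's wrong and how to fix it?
Bug: WHERE cannot follow GROUP BY

Fix: Place WHERE between FROM and GROUP BY

Corrected query:
SELECT customer, AVG(total) FROM orders WHERE total > 1035.71 GROUP BY customer

Result:
customer | AVG(total)
---------+-----------
Frank    | 1379.62   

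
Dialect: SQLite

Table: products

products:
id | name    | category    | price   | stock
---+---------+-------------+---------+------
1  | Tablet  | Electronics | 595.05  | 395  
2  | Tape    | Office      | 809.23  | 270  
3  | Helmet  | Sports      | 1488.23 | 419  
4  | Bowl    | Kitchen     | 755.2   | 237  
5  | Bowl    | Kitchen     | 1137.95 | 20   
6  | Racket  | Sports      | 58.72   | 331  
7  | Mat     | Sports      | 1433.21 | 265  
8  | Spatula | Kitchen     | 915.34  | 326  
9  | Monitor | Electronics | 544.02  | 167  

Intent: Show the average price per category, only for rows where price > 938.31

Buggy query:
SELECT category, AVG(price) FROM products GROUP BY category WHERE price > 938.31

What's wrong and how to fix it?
Bug: WHERE cannot follow GROUP BY

Fix: Place WHERE between FROM and GROUP BY

Corrected query:
SELECT category, AVG(price) FROM products WHERE price > 938.31 GROUP BY category

Result:
category | AVG(price)
---------+-----------
Kitchen  | 1137.95   
Sports   | 1460.72   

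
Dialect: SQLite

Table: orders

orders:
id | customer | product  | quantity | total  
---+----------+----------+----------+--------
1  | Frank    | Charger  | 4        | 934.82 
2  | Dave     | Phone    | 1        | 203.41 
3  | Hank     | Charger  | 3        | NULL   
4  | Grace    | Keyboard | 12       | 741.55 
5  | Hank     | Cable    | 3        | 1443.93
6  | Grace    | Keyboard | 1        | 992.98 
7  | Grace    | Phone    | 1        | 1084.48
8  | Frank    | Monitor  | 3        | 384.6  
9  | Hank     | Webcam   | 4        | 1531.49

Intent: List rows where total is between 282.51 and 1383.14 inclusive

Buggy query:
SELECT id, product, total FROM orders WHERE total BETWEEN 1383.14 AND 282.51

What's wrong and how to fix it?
Bug: The bounds are reversed; BETWEEN a AND b requires a <= b to match anything

Fix: Write BETWEEN 282.51 AND 1383.14

Corrected query:
SELECT id, product, total FROM orders WHERE total BETWEEN 282.51 AND 1383.14

Result:
id | product  | total  
---+----------+--------
1  | Charger  | 934.82 
4  | Keyboard | 741.55 
6  | Keyboard | 992.98 
7  | Phone    | 1084.48
8  | Monitor  | 384.6  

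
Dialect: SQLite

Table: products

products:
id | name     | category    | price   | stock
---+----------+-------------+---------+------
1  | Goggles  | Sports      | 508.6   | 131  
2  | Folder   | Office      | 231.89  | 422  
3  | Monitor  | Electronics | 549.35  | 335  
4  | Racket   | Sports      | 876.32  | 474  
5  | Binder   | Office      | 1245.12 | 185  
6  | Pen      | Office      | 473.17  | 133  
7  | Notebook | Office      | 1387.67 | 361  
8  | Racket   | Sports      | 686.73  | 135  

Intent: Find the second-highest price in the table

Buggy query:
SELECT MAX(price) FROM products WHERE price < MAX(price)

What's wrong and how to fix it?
Bug: MAX(price) on the right of the comparison is an aggregate-in-WHERE error

Fix: Compute the overall MAX in a subquery, then take MAX of rows below it

Corrected query:
SELECT MAX(price) FROM products WHERE price < (SELECT MAX(price) FROM products)

Result:
MAX(price)
----------
1245.12   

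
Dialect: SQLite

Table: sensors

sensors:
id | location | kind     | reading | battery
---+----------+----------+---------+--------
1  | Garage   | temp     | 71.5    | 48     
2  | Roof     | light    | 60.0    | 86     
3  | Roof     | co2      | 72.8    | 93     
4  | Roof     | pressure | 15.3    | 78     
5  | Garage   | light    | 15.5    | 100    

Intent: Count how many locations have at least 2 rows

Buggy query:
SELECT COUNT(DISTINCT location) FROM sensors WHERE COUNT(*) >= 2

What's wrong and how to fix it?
Bug: COUNT(*) cannot appear in WHERE; the per-group count doesn't exist yet

Fix: Use a subquery that GROUPs and filters with HAVING, then count its rows

Corrected query:
SELECT COUNT(*) FROM (SELECT location FROM sensors GROUP BY location HAVING COUNT(*) >= 2)

Result:
COUNT(*)
--------
2       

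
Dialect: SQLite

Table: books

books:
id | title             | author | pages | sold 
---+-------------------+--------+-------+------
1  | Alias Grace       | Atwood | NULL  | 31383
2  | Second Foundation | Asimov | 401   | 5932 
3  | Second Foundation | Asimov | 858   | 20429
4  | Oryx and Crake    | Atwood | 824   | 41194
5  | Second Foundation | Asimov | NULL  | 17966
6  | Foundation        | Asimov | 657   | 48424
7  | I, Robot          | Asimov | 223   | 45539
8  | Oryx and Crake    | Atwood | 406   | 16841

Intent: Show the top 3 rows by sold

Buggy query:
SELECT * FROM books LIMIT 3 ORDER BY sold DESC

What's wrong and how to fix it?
Bug: LIMIT must come after ORDER BY

Fix: Sort with ORDER BY, then apply LIMIT

Corrected query:
SELECT * FROM books ORDER BY sold DESC LIMIT 3

Result:
id | title          | author | pages | sold 
---+----------------+--------+-------+------
6  | Foundation     | Asimov | 657   | 48424
7  | I, Robot       | Asimov | 223   | 45539
4  | Oryx and Crake | Atwood | 824   | 41194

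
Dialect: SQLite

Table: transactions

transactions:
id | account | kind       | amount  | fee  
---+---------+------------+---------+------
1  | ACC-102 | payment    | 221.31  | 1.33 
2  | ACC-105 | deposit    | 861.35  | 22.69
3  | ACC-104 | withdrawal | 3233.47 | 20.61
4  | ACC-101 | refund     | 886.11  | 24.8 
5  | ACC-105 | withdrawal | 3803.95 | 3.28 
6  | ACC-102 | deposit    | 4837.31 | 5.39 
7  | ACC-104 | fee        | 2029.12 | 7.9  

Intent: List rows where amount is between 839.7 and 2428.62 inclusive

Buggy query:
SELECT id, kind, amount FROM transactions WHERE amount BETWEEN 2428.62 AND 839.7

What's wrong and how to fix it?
Bug: The bounds are reversed; BETWEEN a AND b requires a <= b to match anything

Fix: Swap the bounds so the smaller value comes first

Corrected query:
SELECT id, kind, amount FROM transactions WHERE amount BETWEEN 839.7 AND 2428.62

Result:
id | kind    | amount 
---+---------+--------
2  | deposit | 861.35 
4  | refund  | 886.11 
7  | fee     | 2029.12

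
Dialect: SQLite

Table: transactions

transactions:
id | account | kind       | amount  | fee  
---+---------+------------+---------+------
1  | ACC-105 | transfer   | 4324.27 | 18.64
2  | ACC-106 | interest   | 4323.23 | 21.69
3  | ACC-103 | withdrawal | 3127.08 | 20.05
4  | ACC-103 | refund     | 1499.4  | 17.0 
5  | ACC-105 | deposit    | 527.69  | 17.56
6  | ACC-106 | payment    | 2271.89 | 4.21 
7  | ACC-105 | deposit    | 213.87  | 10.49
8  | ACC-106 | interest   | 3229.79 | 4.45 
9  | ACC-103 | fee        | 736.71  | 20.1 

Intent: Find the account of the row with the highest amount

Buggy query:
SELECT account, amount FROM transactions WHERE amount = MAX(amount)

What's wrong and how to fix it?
Bug: WHERE is evaluated per row; an aggregate over the whole table isn't defined there

Fix: Wrap MAX in a scalar subquery so WHERE compares against a single value

Corrected query:
SELECT account, amount FROM transactions WHERE amount = (SELECT MAX(amount) FROM transactions)

Result:
account | amount 
--------+--------
ACC-105 | 4324.27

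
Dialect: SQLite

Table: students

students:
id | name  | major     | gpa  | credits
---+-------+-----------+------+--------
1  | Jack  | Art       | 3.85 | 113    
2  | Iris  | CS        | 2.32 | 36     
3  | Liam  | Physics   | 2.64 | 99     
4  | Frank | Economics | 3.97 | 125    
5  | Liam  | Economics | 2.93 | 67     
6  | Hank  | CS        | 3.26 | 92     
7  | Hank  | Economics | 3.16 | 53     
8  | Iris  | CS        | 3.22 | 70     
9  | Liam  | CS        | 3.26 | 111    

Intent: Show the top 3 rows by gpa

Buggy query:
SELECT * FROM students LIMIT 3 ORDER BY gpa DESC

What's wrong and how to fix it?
Bug: LIMIT must come after ORDER BY

Fix: Swap the clauses: ORDER BY first, then LIMIT

Corrected query:
SELECT * FROM students ORDER BY gpa DESC LIMIT 3

Result:
id | name  | major     | gpa  | credits
---+-------+-----------+------+--------
4  | Frank | Economics | 3.97 | 125    
1  | Jack  | Art       | 3.85 | 113    
6  | Hank  | CS        | 3.26 | 92     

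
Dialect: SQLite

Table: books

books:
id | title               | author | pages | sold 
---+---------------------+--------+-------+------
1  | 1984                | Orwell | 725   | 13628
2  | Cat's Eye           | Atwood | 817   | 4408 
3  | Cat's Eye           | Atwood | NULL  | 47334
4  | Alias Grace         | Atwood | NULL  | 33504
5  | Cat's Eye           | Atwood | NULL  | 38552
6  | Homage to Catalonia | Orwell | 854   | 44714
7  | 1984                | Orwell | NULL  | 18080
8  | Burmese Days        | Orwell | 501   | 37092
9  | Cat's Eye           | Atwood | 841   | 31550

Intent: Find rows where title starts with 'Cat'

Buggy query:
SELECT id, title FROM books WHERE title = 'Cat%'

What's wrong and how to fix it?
Bug: Wildcards only work with LIKE; '=' treats '%' as a literal character

Fix: Use LIKE for wildcard pattern matching

Corrected query:
SELECT id, title FROM books WHERE title LIKE 'Cat%'

Result:
id | title    
---+----------
2  | Cat's Eye
3  | Cat's Eye
5  | Cat's Eye
9  | Cat's Eye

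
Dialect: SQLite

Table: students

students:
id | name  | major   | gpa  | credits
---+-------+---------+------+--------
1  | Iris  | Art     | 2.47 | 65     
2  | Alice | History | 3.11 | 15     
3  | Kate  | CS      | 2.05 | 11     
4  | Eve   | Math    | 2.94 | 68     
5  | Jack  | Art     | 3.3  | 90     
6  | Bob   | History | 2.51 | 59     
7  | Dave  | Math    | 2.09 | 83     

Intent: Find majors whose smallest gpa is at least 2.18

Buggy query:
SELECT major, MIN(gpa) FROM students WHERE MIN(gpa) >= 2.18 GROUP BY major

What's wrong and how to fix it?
Bug: MIN() in WHERE is a misuse of aggregate

Fix: Replace WHERE with HAVING after the GROUP BY

Corrected query:
SELECT major, MIN(gpa) FROM students GROUP BY major HAVING MIN(gpa) >= 2.18

Result:
major   | MIN(gpa)
--------+---------
Art     | 2.47    
History | 2.51    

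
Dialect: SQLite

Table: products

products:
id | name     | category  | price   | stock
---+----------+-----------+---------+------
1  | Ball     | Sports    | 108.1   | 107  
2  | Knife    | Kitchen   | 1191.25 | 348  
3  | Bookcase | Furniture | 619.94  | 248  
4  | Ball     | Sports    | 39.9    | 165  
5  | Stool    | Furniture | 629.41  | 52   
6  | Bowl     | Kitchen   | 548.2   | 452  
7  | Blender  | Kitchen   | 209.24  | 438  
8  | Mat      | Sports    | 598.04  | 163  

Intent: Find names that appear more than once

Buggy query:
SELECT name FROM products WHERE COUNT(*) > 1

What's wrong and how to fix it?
Bug: COUNT(*) is an aggregate and cannot be used in WHERE

Fix: GROUP BY name, then filter groups with HAVING COUNT(*) > 1

Corrected query:
SELECT name FROM products GROUP BY name HAVING COUNT(*) > 1

Result:
name
----
Ball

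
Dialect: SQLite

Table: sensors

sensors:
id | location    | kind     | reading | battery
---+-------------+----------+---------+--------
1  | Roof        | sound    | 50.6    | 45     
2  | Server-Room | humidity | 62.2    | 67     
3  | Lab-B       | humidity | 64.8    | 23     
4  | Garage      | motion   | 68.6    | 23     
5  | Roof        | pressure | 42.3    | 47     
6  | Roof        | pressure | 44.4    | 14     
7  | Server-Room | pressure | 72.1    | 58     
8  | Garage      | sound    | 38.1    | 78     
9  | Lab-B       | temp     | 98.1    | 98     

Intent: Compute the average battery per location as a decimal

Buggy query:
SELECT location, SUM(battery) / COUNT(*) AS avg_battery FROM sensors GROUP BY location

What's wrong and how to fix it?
Bug: SUM(battery) and COUNT(*) are both integers; the division truncates the fractional part

Fix: Multiply by 1.0 (or CAST to REAL) to force floating-point division

Corrected query:
SELECT location, SUM(battery) * 1.0 / COUNT(*) AS avg_battery FROM sensors GROUP BY location

Result:
location    | avg_battery
------------+------------
Garage      | 50.5       
Lab-B       | 60.5       
Roof        | 35.333333  
Server-Room | 62.5       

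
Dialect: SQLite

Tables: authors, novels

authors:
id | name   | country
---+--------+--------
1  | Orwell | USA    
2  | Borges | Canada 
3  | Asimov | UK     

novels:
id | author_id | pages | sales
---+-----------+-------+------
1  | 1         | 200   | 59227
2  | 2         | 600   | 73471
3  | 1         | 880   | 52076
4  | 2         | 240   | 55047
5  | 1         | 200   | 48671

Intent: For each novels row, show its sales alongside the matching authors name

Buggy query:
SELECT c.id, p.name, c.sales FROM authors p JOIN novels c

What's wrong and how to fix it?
Bug: Missing join condition: each novels row is matched to all authors rows instead of just its own

Fix: Add ON c.author_id = p.id to the JOIN

Corrected query:
SELECT c.id, p.name, c.sales FROM authors p JOIN novels c ON c.author_id = p.id

Result:
id | name   | sales
---+--------+------
1  | Orwell | 59227
2  | Borges | 73471
3  | Orwell | 52076
4  | Borges | 55047
5  | Orwell | 48671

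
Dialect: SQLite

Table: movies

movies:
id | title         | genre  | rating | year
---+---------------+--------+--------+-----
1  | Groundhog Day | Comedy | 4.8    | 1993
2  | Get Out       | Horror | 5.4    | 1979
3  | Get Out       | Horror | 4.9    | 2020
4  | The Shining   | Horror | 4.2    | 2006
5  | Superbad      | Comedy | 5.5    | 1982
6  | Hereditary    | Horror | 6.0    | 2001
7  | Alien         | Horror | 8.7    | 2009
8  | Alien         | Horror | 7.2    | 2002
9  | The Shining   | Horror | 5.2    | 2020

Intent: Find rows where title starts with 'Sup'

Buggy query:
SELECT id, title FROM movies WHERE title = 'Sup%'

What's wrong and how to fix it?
Bug: Wildcards only work with LIKE; '=' treats '%' as a literal character

Fix: Use LIKE for wildcard pattern matching

Corrected query:
SELECT id, title FROM movies WHERE title LIKE 'Sup%'

Result:
id | title   
---+---------
5  | Superbad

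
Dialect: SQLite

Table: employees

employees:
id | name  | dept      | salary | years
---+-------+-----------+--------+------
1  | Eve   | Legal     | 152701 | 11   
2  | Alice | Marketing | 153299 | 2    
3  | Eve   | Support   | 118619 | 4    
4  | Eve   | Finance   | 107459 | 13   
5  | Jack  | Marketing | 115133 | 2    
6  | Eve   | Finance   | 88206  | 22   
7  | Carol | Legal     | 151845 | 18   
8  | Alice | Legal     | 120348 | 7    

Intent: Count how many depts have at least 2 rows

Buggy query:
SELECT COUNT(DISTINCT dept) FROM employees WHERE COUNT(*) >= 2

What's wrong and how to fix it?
Bug: COUNT(*) cannot appear in WHERE; the per-group count doesn't exist yet

Fix: Group first with HAVING COUNT(*) >= 2, then COUNT the resulting groups

Corrected query:
SELECT COUNT(*) FROM (SELECT dept FROM employees GROUP BY dept HAVING COUNT(*) >= 2)

Result:
COUNT(*)
--------
3       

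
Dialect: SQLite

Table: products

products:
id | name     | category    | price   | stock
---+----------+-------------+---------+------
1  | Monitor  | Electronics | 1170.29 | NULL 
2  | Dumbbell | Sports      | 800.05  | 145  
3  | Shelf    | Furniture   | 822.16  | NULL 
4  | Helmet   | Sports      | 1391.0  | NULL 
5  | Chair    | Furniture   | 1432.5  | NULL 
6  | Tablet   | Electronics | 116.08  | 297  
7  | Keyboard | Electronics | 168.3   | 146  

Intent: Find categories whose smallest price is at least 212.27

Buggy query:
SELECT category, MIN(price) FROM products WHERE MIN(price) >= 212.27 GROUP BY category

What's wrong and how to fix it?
Bug: Aggregates like MIN are computed per group after WHERE runs

Fix: Replace WHERE with HAVING after the GROUP BY

Corrected query:
SELECT category, MIN(price) FROM products GROUP BY category HAVING MIN(price) >= 212.27

Result:
category  | MIN(price)
----------+-----------
Furniture | 822.16    
Sports    | 800.05    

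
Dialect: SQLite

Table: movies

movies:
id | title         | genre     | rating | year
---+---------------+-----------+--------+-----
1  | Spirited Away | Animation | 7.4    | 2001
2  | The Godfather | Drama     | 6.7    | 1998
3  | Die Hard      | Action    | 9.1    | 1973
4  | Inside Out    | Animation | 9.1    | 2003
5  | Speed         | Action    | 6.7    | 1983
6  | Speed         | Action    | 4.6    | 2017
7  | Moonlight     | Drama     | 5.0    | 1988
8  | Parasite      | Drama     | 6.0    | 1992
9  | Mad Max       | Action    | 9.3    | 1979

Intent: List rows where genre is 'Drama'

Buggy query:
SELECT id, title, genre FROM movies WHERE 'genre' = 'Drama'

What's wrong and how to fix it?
Bug: Single quotes denote string literals in SQL; the column name is being compared as a constant string

Fix: Remove the quotes around the column name (or use double quotes for an identifier)

Corrected query:
SELECT id, title, genre FROM movies WHERE genre = 'Drama'

Result:
id | title         | genre
---+---------------+------
2  | The Godfather | Drama
7  | Moonlight     | Drama
8  | Parasite      | Drama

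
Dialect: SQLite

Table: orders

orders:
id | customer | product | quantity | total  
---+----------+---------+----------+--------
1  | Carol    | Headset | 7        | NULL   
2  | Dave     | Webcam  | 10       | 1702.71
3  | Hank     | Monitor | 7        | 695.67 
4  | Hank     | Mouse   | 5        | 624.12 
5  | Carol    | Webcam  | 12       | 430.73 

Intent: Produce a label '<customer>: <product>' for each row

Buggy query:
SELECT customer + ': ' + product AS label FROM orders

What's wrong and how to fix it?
Bug: SQLite uses || for string concatenation; + coerces text to numbers (yielding 0)

Fix: Use the || operator for string concatenation

Corrected query:
SELECT customer || ': ' || product AS label FROM orders

Result:
label         
--------------
Carol: Headset
Dave: Webcam  
Hank: Monitor 
Hank: Mouse   
Carol: Webcam 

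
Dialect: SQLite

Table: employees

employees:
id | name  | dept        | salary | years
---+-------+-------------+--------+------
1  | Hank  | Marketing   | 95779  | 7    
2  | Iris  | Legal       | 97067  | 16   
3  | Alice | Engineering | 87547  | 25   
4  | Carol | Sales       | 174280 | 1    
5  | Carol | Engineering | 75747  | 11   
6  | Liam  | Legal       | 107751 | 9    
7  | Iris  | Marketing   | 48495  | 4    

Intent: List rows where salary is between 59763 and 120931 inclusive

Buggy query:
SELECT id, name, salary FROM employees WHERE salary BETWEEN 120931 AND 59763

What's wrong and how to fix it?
Bug: The bounds are reversed; BETWEEN a AND b requires a <= b to match anything

Fix: Swap the bounds so the smaller value comes first

Corrected query:
SELECT id, name, salary FROM employees WHERE salary BETWEEN 59763 AND 120931

Result:
id | name  | salary
---+-------+-------
1  | Hank  | 95779 
2  | Iris  | 97067 
3  | Alice | 87547 
5  | Carol | 75747 
6  | Liam  | 107751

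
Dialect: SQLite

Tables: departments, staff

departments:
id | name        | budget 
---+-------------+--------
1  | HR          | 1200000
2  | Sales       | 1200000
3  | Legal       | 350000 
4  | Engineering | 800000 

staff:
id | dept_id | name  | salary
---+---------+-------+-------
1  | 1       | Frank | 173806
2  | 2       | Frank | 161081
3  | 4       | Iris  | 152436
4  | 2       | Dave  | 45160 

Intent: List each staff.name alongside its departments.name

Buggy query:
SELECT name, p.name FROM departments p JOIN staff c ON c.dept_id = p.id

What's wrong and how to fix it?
Bug: 'name' exists in both joined tables, so the database can't tell which one is meant

Fix: Qualify the column with its table alias (c.name)

Corrected query:
SELECT c.name, p.name FROM departments p JOIN staff c ON c.dept_id = p.id

Result:
name  | name       
------+------------
Frank | HR         
Frank | Sales      
Iris  | Engineering
Dave  | Sales      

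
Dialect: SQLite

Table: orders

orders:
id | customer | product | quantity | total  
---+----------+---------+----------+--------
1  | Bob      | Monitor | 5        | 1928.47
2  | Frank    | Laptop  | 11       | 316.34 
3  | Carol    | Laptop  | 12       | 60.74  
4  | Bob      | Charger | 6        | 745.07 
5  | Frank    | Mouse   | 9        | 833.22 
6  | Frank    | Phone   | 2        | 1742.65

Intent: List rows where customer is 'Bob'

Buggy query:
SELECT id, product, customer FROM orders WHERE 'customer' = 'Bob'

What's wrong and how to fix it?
Bug: 'customer' in single quotes is a string literal, not the column; the comparison is literal-vs-literal and never true

Fix: Reference the column as customer without single quotes

Corrected query:
SELECT id, product, customer FROM orders WHERE customer = 'Bob'

Result:
id | product | customer
---+---------+---------
1  | Monitor | Bob     
4  | Charger | Bob     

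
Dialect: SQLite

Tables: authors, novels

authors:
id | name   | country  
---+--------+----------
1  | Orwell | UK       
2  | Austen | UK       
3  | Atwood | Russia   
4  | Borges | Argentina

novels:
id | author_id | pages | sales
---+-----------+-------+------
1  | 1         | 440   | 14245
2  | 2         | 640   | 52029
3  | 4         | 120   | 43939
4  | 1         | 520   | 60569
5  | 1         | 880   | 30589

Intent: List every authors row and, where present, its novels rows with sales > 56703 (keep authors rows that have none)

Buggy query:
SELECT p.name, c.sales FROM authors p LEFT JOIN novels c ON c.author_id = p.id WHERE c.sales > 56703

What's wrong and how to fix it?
Bug: Filtering c.sales in WHERE discards the NULL rows produced by LEFT JOIN, turning it into an inner join

Fix: Move the right-table condition into the ON clause so unmatched parents are kept

Corrected query:
SELECT p.name, c.sales FROM authors p LEFT JOIN novels c ON c.author_id = p.id AND c.sales > 56703

Result:
name   | sales
-------+------
Orwell | 60569
Austen | NULL 
Atwood | NULL 
Borges | NULL 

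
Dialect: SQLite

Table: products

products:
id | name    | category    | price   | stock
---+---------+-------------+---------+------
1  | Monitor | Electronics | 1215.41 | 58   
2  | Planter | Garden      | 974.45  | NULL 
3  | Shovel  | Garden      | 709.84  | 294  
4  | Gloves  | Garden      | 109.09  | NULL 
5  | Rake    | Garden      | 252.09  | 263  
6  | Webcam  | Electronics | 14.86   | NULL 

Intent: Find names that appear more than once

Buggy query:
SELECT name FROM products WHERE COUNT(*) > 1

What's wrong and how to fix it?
Bug: WHERE can't reference COUNT(*); aggregates are computed after WHERE

Fix: Group first, then use HAVING for the count condition

Corrected query:
SELECT name FROM products GROUP BY name HAVING COUNT(*) > 1

Result:
(no rows)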